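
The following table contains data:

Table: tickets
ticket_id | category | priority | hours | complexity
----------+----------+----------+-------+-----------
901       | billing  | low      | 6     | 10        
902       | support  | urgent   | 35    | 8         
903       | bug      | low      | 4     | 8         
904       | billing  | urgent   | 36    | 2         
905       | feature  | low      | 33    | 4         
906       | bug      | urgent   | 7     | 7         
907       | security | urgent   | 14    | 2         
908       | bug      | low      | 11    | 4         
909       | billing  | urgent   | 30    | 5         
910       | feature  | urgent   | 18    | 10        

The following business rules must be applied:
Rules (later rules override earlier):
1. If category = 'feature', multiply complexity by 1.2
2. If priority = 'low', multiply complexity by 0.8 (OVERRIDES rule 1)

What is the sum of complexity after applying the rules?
56.8

Step 1: Rule 2 takes priority for records with priority = 'low'
  - 4 records: 26 × 0.8 = 20.8
Step 2: Rule 1 applies to remaining records with category = 'feature'
  - 1 records: 10 × 1.2 = 12.0
Step 3: Other records unchanged: 24
Step 4: Final sum = 20.8 + 12.0 + 24 = 56.8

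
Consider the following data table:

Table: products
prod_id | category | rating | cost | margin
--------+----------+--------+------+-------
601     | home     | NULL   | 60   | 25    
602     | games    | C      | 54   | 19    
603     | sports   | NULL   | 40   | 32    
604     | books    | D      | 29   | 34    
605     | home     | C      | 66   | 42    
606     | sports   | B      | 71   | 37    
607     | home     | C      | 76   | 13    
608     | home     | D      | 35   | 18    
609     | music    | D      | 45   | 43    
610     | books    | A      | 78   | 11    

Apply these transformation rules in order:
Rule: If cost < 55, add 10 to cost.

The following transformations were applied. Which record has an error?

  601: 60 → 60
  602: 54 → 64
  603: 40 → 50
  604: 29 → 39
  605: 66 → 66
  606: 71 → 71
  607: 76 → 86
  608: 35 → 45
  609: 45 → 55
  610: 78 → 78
Record 607 has an error. The correct transformed value should be 76, not 86.

Step 1: Check each record against the rule
Step 2: Record 607 has cost = 76
Step 3: Since 76 >= 55, the bonus should not have been applied
Step 4: Correct value = 76, but claimed value = 86
Conclusion: Record 607 has the error.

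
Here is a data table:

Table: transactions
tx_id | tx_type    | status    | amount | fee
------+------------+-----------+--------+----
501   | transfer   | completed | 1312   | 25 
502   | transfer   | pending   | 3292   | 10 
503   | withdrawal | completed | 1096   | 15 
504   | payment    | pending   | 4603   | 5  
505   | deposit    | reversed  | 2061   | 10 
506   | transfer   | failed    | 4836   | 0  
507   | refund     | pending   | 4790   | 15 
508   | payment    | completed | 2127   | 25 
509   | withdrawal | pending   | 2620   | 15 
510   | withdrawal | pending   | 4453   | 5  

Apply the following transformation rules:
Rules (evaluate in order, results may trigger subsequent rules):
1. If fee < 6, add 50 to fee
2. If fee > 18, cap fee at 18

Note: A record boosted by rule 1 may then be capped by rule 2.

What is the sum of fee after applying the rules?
155

Step 1: Apply rule 1 to records with fee < 6
  - 3 records get bonus of 50
  - Of these, 3 records then exceed 18 and get capped
Step 2: Apply rule 2 to records with fee > 18
  - 2 records (original) are capped
Step 3: Calculate final sum = 155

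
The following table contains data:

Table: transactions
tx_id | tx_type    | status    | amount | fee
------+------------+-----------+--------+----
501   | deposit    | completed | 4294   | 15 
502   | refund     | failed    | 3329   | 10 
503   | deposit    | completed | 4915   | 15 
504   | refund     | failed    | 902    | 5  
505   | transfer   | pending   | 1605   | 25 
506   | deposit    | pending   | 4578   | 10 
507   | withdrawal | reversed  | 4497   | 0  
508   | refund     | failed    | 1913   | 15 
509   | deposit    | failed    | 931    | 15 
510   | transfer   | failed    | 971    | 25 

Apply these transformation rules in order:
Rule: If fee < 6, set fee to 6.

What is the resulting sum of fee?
142

Step 1: 2 records have fee < 6
Step 2: These records originally summed to 5
Step 3: After setting to minimum: 2 × 6 = 12
Step 4: Unaffected records sum: 130
Step 5: Final sum = 12 + 130 = 142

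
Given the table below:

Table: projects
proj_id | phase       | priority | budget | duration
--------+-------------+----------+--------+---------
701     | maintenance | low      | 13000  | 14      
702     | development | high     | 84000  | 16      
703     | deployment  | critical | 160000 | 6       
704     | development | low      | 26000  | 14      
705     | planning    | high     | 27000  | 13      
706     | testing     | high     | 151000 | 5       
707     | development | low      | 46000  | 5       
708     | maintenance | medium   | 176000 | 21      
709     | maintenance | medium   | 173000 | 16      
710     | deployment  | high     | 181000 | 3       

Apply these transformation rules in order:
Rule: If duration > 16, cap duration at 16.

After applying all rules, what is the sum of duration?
108

Step 1: 1 records have duration > 16
Step 2: These records originally summed to 21
Step 3: After capping: 1 × 16 = 16
Step 4: Unaffected records sum: 92
Step 5: Final sum = 16 + 92 = 108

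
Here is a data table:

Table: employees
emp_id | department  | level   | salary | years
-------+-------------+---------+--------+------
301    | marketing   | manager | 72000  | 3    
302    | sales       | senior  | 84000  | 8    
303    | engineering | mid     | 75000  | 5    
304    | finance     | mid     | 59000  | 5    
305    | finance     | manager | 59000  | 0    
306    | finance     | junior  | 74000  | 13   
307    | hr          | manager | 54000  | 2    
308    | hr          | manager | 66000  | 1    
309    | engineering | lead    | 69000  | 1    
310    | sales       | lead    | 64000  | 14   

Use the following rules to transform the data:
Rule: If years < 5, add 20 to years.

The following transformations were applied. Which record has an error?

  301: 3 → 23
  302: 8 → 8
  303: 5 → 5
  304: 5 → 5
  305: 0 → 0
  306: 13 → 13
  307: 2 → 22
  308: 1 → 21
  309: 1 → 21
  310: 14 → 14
Record 305 has an error. The correct transformed value should be 20, not 0.

Step 1: Check each record against the rule
Step 2: Record 305 has years = 0
Step 3: Since 0 < 5, the bonus should have been applied
Step 4: Correct value = 20, but claimed value = 0
Conclusion: Record 305 has the error.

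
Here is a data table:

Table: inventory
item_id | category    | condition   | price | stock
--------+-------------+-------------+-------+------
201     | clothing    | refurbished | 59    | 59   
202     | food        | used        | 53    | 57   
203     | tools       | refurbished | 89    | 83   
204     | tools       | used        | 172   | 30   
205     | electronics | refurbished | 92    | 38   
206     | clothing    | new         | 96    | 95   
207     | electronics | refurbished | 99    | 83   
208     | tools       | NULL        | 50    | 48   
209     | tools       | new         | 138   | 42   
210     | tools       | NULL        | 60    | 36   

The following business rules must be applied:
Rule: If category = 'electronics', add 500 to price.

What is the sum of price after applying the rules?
1908

Step 1: Count records where category = 'electronics': 2
Step 2: Total bonus added: 2 × 500 = 1000
Step 3: Original sum of price: 908
Step 4: Final sum = 908 + 1000 = 1908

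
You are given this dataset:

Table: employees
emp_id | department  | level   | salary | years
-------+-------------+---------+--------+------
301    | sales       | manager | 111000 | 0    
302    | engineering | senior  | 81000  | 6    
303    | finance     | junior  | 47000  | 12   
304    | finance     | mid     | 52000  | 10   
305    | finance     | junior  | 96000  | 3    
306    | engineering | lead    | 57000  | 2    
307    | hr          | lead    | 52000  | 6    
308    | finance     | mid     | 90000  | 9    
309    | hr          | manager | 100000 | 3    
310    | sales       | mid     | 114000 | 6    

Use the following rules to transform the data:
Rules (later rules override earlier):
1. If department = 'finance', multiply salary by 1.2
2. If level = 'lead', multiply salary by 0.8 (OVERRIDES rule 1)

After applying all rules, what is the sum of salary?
835200.0

Step 1: Rule 2 takes priority for records with level = 'lead'
  - 2 records: 109000 × 0.8 = 87200.0
Step 2: Rule 1 applies to remaining records with department = 'finance'
  - 4 records: 285000 × 1.2 = 342000.0
Step 3: Other records unchanged: 406000
Step 4: Final sum = 87200.0 + 342000.0 + 406000 = 835200.0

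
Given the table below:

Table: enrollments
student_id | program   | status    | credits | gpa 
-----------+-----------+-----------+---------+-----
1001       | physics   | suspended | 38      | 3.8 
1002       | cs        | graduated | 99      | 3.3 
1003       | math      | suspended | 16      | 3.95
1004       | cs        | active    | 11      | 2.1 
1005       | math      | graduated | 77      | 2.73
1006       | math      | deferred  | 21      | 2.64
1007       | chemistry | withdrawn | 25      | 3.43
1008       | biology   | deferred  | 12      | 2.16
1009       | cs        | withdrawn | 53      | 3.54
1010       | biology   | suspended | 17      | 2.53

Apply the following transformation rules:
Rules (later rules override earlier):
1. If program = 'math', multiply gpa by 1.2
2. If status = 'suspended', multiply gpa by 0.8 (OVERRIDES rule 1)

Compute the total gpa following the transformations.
29.2

Step 1: Rule 2 takes priority for records with status = 'suspended'
  - 3 records: 10.28 × 0.8 = 8.22
Step 2: Rule 1 applies to remaining records with program = 'math'
  - 2 records: 5.37 × 1.2 = 6.44
Step 3: Other records unchanged: 14.53
Step 4: Final sum = 8.22 + 6.44 + 14.53 = 29.2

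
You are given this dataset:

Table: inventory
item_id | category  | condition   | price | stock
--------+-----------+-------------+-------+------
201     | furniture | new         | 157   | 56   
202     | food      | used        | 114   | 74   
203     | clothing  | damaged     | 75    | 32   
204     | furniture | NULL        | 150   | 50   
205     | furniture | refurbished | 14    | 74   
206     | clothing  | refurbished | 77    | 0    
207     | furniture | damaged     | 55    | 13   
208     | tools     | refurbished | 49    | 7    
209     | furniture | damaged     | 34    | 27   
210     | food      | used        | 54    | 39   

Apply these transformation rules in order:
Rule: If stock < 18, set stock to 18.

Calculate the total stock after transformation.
406

Step 1: 3 records have stock < 18
Step 2: These records originally summed to 20
Step 3: After setting to minimum: 3 × 18 = 54
Step 4: Unaffected records sum: 352
Step 5: Final sum = 54 + 352 = 406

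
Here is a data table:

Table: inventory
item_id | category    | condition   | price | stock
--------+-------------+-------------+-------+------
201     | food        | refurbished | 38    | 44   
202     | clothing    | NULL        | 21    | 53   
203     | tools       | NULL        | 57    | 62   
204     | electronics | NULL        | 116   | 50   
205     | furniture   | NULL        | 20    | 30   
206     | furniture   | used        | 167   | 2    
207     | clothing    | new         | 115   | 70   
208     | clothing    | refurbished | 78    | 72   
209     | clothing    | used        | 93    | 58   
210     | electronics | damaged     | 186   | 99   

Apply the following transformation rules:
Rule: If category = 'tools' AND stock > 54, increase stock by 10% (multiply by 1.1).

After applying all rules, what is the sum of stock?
546.2

Step 1: Find records where category = 'tools' AND stock > 54
Step 2: 1 records match, summing to 62
Step 3: After multiplier: 62 × 1.1 = 68.2
Step 4: Unaffected records sum: 478
Step 5: Final sum = 68.2 + 478 = 546.2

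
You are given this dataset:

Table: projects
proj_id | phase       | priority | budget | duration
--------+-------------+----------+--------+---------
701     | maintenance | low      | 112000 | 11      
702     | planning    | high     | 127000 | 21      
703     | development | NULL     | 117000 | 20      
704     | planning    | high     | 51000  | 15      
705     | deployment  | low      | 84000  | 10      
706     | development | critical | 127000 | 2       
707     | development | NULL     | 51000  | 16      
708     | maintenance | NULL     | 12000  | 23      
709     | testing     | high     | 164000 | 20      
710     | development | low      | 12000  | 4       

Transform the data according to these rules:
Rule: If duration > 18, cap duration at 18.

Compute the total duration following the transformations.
130

Step 1: 4 records have duration > 18
Step 2: These records originally summed to 84
Step 3: After capping: 4 × 18 = 72
Step 4: Unaffected records sum: 58
Step 5: Final sum = 72 + 58 = 130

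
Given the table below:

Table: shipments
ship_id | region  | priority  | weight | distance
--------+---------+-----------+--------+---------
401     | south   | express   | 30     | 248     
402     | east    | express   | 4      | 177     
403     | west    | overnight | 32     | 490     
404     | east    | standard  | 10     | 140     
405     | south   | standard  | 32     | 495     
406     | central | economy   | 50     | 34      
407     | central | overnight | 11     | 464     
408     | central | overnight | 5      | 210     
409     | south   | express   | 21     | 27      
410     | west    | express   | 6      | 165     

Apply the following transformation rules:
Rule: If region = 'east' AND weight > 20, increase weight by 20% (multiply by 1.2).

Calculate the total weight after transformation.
201

Step 1: Find records where region = 'east' AND weight > 20
Step 2: 0 records match, summing to 0
Step 3: After multiplier: 0 × 1.2 = 0.0
Step 4: Unaffected records sum: 201
Step 5: Final sum = 0.0 + 201 = 201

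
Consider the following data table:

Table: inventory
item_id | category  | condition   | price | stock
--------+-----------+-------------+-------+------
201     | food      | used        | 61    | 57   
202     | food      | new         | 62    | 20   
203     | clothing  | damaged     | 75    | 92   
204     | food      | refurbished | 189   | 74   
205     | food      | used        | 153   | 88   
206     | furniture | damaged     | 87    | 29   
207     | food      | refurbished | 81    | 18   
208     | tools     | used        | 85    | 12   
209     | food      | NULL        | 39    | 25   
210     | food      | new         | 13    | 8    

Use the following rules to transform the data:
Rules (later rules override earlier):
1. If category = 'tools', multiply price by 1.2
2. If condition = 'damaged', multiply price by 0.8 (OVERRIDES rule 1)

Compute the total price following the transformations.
829.6

Step 1: Rule 2 takes priority for records with condition = 'damaged'
  - 2 records: 162 × 0.8 = 129.6
Step 2: Rule 1 applies to remaining records with category = 'tools'
  - 1 records: 85 × 1.2 = 102.0
Step 3: Other records unchanged: 598
Step 4: Final sum = 129.6 + 102.0 + 598 = 829.6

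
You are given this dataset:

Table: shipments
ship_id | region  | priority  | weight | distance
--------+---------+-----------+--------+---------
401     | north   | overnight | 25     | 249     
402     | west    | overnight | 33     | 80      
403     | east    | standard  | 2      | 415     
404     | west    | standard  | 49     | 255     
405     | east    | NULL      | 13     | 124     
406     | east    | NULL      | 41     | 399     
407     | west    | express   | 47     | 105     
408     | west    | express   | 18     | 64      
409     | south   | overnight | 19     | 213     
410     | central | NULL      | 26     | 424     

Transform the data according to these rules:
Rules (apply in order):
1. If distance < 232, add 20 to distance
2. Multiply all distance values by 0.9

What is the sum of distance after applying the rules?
2185.2

Step 1: Apply Rule 1 - Add 20 to records with distance < 232
  - 5 records affected: 586 + (5 × 20) = 686
  - Unaffected records: 1742
  - Sum after Rule 1: 2428
Step 2: Apply Rule 2 - Multiply all by 0.9
  - 2428 × 0.9 = 2185.2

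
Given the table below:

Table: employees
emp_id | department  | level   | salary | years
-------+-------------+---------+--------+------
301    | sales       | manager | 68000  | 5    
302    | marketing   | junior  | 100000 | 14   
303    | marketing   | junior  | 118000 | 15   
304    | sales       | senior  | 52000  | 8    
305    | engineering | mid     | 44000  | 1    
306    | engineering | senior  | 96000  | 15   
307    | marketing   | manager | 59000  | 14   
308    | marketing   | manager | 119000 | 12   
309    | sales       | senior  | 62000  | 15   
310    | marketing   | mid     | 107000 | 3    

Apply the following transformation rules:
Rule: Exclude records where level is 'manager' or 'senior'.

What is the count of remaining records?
4

Step 1: Count records to exclude
  - 3 (manager) + 3 (senior) = 6 records
Step 2: Total records: 10
Step 3: Remaining = 10 - 6 = 4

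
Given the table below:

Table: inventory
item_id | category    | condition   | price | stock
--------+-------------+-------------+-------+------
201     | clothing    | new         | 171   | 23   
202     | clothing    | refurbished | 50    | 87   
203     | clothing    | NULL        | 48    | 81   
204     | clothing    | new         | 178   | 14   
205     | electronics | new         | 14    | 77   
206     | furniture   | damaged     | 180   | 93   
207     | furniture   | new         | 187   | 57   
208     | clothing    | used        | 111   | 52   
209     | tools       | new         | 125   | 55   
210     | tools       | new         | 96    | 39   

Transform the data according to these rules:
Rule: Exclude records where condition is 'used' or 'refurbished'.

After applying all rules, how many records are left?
8

Step 1: Count records to exclude
  - 1 (used) + 1 (refurbished) = 2 records
Step 2: Total records: 10
Step 3: Remaining = 10 - 2 = 8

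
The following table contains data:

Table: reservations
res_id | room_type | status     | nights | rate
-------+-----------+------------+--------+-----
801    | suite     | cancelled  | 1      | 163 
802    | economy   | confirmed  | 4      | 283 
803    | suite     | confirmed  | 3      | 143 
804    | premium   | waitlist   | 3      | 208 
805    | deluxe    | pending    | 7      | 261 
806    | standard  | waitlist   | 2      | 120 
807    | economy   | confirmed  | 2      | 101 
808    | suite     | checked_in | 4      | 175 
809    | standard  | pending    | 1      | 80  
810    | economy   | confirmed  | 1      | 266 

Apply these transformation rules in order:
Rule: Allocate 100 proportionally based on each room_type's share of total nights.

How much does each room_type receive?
deluxe: 25.0, economy: 25.0, premium: 10.71, standard: 10.71, suite: 28.57

Step 1: Calculate total nights = 28
Step 2: Calculate each room_type's proportion:
  deluxe: 7/28 = 25.00% → 25.0
  economy: 7/28 = 25.00% → 25.0
  premium: 3/28 = 10.71% → 10.71
  standard: 3/28 = 10.71% → 10.71
  suite: 8/28 = 28.57% → 28.57
Step 3: Verify: sum of allocations ≈ 100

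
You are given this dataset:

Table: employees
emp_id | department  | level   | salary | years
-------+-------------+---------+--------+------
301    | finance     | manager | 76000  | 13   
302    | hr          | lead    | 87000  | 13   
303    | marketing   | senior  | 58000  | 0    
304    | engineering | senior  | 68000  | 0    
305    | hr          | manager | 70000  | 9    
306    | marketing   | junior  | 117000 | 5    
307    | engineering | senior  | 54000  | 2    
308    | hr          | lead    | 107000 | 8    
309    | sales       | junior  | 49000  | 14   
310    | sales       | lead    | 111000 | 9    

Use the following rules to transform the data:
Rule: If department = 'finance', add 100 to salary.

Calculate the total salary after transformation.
797100

Step 1: Count records where department = 'finance': 1
Step 2: Total bonus added: 1 × 100 = 100
Step 3: Original sum of salary: 797000
Step 4: Final sum = 797000 + 100 = 797100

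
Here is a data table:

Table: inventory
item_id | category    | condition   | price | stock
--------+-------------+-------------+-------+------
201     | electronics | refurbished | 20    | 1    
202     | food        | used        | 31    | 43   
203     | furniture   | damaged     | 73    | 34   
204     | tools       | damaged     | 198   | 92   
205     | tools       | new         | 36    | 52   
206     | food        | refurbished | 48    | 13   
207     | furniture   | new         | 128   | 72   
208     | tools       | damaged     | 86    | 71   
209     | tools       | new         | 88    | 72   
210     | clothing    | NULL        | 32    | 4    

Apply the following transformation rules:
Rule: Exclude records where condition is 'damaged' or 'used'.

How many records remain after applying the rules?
6

Step 1: Count records to exclude
  - 3 (damaged) + 1 (used) = 4 records
Step 2: Total records: 10
Step 3: Remaining = 10 - 4 = 6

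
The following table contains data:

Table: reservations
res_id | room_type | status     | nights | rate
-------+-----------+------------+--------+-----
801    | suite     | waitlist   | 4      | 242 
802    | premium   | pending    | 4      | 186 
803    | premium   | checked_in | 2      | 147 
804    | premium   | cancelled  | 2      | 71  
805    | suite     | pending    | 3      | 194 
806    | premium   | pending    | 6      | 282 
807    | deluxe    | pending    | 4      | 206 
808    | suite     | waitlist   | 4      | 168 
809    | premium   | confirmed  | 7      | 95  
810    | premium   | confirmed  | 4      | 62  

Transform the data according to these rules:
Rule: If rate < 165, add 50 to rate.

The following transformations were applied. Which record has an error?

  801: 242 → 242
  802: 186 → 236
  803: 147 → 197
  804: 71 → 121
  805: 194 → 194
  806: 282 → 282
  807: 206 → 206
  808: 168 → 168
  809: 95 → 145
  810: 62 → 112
Record 802 has an error. The correct transformed value should be 186, not 236.

Step 1: Check each record against the rule
Step 2: Record 802 has rate = 186
Step 3: Since 186 >= 165, the bonus should not have been applied
Step 4: Correct value = 186, but claimed value = 236
Conclusion: Record 802 has the error.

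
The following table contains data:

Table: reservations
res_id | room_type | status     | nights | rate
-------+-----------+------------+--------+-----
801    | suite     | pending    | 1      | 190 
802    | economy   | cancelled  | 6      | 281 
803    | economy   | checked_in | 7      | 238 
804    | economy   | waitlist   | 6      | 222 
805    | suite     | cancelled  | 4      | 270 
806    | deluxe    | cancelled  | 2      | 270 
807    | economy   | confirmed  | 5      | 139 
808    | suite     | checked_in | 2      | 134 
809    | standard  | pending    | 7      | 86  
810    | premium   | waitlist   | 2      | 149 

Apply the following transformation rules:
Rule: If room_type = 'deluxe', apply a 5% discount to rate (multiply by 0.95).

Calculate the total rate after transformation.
1965.5

Step 1: Records with room_type = 'deluxe' have total rate = 270
Step 2: Apply multiplier: 270 × 0.95 = 256.5
Step 3: Other records total: 1709
Step 4: Final sum = 256.5 + 1709 = 1965.5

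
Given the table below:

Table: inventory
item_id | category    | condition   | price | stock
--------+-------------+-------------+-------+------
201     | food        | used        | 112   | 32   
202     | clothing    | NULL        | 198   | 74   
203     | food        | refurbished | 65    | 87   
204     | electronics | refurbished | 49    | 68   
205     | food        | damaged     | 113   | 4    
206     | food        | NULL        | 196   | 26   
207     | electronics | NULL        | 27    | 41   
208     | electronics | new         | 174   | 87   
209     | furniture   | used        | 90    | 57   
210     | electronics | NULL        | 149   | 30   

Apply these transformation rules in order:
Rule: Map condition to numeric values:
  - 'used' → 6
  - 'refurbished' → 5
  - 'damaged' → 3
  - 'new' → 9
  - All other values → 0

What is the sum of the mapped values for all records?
34

Step 1: Apply mapping to each record
Step 2: Count by status:
  'used': 2 records × 6 = 12
  'refurbished': 2 records × 5 = 10
  'damaged': 1 records × 3 = 3
  'new': 1 records × 9 = 9
Step 3: Sum all mapped values = 34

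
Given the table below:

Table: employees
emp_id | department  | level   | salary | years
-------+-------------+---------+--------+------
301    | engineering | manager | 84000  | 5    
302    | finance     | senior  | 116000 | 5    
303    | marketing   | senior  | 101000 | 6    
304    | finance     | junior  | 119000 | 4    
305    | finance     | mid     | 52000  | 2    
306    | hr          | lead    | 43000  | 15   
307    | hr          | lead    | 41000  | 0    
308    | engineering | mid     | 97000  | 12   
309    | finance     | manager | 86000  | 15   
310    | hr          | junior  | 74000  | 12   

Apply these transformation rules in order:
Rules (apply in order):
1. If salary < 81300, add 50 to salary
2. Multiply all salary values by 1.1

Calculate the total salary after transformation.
894520.0

Step 1: Apply Rule 1 - Add 50 to records with salary < 81300
  - 4 records affected: 210000 + (4 × 50) = 210200
  - Unaffected records: 603000
  - Sum after Rule 1: 813200
Step 2: Apply Rule 2 - Multiply all by 1.1
  - 813200 × 1.1 = 894520.0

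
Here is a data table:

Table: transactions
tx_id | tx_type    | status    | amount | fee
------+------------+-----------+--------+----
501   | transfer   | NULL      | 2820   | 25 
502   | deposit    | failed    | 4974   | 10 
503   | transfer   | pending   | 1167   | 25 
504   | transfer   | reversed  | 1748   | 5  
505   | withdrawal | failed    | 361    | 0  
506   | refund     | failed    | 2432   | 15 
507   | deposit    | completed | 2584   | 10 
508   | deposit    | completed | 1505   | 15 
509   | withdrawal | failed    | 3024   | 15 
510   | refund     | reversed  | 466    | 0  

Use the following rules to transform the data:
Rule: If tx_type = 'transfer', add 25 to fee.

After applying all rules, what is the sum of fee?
195

Step 1: Count records where tx_type = 'transfer': 3
Step 2: Total bonus added: 3 × 25 = 75
Step 3: Original sum of fee: 120
Step 4: Final sum = 120 + 75 = 195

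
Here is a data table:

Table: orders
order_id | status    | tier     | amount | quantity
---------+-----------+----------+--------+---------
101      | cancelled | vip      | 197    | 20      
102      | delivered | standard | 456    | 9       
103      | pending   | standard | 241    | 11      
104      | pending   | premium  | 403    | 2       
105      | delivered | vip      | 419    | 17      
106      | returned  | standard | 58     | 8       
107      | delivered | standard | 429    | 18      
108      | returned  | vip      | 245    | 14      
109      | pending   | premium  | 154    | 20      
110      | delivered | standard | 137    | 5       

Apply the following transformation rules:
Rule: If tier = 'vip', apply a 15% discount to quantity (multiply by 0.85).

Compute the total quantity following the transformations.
116.35

Step 1: Records with tier = 'vip' have total quantity = 51
Step 2: Apply multiplier: 51 × 0.85 = 43.35
Step 3: Other records total: 73
Step 4: Final sum = 43.35 + 73 = 116.35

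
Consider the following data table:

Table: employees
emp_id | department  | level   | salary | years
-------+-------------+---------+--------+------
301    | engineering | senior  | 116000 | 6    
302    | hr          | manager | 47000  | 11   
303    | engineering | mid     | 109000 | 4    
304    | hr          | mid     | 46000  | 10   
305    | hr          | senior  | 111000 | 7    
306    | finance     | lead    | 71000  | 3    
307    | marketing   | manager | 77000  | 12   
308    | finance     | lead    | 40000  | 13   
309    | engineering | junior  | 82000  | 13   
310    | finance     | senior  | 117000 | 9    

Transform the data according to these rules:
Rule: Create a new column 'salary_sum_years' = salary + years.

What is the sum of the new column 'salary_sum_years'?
816088

Step 1: For each record, compute salary + years
Example calculations:
  116000 + 6 = 116006
  47000 + 11 = 47011
  109000 + 4 = 109004
  ...
Step 2: Sum all derived values
Step 3: Total = 816088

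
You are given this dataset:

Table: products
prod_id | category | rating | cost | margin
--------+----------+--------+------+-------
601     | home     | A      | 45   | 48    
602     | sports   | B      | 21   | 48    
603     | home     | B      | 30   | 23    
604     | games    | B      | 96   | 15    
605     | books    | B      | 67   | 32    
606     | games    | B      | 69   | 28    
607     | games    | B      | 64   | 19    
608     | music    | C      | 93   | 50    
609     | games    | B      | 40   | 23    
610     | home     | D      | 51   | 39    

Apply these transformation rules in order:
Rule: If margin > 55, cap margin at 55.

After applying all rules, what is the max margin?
50

Step 1: Original maximum margin = 50
Step 2: Check cap of 55 against maximum
Step 3: No records exceed the cap (max 50 <= cap 55), so no capping applies
Step 4: Maximum after transformation = 50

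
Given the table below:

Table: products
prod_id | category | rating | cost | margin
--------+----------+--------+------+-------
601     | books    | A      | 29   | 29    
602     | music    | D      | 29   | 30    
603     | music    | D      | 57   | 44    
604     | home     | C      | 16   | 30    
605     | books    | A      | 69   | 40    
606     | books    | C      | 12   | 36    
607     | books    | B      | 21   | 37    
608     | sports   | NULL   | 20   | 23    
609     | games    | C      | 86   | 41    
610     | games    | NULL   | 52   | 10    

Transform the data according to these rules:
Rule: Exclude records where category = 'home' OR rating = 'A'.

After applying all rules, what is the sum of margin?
221

Step 1: Find records where category = 'home' OR rating = 'A'
Step 2: 3 records match, summing to 99
Step 3: Original sum: 320
Step 4: Remaining sum = 320 - 99 = 221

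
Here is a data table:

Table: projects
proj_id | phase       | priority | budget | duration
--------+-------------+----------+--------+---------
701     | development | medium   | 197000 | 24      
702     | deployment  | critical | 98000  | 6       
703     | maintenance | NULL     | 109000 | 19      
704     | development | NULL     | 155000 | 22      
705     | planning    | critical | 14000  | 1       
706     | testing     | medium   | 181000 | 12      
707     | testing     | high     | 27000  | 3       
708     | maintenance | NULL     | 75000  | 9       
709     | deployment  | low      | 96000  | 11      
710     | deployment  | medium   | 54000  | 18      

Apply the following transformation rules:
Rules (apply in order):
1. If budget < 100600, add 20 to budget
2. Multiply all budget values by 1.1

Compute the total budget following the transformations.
1106732.0

Step 1: Apply Rule 1 - Add 20 to records with budget < 100600
  - 6 records affected: 364000 + (6 × 20) = 364120
  - Unaffected records: 642000
  - Sum after Rule 1: 1006120
Step 2: Apply Rule 2 - Multiply all by 1.1
  - 1006120 × 1.1 = 1106732.0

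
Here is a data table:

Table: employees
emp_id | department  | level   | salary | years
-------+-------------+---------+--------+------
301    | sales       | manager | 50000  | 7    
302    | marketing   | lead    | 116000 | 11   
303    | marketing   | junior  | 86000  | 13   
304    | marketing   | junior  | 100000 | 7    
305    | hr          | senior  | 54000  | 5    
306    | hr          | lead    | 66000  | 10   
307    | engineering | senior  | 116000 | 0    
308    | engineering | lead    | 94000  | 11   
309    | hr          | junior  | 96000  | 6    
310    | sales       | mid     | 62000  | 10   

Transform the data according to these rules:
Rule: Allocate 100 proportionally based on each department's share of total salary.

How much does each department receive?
engineering: 25.0, hr: 25.71, marketing: 35.95, sales: 13.33

Step 1: Calculate total salary = 840000
Step 2: Calculate each department's proportion:
  engineering: 210000/840000 = 25.00% → 25.0
  hr: 216000/840000 = 25.71% → 25.71
  marketing: 302000/840000 = 35.95% → 35.95
  sales: 112000/840000 = 13.33% → 13.33
Step 3: Verify: sum of allocations ≈ 100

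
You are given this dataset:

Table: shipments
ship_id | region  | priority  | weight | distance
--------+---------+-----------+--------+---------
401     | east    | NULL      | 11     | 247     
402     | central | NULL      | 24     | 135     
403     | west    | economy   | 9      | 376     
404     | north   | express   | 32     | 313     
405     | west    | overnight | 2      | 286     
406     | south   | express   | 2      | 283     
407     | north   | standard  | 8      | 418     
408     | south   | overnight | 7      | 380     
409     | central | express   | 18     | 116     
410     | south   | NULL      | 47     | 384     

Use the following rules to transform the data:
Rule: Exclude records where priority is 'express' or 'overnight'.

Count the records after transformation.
5

Step 1: Count records to exclude
  - 3 (express) + 2 (overnight) = 5 records
Step 2: Total records: 10
Step 3: Remaining = 10 - 5 = 5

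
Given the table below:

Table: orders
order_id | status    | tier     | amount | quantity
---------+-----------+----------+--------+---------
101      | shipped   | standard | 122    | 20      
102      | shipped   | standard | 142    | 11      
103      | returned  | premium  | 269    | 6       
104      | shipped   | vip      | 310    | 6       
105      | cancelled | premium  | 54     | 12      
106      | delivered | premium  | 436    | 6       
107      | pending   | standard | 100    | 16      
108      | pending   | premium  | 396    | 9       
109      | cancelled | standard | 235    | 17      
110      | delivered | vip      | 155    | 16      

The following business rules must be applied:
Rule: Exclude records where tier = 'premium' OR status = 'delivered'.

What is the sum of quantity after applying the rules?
70

Step 1: Find records where tier = 'premium' OR status = 'delivered'
Step 2: 5 records match, summing to 49
Step 3: Original sum: 119
Step 4: Remaining sum = 119 - 49 = 70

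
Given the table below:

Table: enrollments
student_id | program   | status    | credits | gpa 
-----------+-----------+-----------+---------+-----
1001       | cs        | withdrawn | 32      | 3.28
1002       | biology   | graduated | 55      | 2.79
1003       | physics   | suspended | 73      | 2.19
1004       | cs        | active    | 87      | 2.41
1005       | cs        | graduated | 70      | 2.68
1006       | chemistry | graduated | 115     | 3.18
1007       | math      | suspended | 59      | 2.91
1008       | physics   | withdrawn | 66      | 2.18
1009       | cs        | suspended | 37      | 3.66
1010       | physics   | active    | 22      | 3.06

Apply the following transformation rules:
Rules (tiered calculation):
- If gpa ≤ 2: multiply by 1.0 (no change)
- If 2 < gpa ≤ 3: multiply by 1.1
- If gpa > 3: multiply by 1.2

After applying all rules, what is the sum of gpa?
32.49

Step 1: Tier 1 (gpa ≤ 2): 0 records, sum = 0 × 1.0 = 0.0
Step 2: Tier 2 (2 < gpa ≤ 3): 6 records, sum = 15.16 × 1.1 = 16.68
Step 3: Tier 3 (gpa > 3): 4 records, sum = 13.18 × 1.2 = 15.82
Step 4: Final sum = 0.0 + 16.68 + 15.82 = 32.49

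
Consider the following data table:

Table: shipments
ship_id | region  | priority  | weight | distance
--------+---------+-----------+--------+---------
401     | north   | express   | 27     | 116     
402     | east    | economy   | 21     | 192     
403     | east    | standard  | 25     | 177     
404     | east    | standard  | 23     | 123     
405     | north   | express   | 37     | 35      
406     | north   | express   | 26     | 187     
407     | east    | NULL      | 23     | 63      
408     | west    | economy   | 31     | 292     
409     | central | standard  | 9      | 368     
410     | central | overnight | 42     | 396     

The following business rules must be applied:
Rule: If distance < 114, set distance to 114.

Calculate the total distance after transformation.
2079

Step 1: 2 records have distance < 114
Step 2: These records originally summed to 98
Step 3: After setting to minimum: 2 × 114 = 228
Step 4: Unaffected records sum: 1851
Step 5: Final sum = 228 + 1851 = 2079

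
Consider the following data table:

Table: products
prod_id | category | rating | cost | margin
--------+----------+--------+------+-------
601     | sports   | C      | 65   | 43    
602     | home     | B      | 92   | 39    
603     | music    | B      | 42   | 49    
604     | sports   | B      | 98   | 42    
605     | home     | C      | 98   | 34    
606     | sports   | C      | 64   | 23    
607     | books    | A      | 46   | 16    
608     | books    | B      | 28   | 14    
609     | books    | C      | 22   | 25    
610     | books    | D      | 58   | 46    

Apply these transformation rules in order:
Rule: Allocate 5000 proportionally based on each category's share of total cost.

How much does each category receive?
books: 1256.12, home: 1549.76, music: 342.58, sports: 1851.55

Step 1: Calculate total cost = 613
Step 2: Calculate each category's proportion:
  books: 154/613 = 25.12% → 1256.12
  home: 190/613 = 31.00% → 1549.76
  music: 42/613 = 6.85% → 342.58
  sports: 227/613 = 37.03% → 1851.55
Step 3: Verify: sum of allocations ≈ 5000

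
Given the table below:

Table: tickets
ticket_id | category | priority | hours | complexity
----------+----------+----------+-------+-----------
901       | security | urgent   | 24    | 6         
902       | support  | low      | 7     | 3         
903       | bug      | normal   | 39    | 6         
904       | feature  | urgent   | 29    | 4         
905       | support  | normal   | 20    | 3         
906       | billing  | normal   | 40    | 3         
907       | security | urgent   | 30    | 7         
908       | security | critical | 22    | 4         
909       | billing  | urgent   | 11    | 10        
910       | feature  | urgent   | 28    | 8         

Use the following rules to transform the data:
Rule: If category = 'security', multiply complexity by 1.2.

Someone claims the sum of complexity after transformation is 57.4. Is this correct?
Yes, the result is correct.

Step 1: Calculate the correct sum after transformation
Step 2: Apply multiplier 1.2 to records where category = 'security'
Step 3: Correct result = 57.4
Step 4: Claimed result = 57.4
Step 5: 57.4 = 57.4 ✓
Conclusion: The claimed result is correct.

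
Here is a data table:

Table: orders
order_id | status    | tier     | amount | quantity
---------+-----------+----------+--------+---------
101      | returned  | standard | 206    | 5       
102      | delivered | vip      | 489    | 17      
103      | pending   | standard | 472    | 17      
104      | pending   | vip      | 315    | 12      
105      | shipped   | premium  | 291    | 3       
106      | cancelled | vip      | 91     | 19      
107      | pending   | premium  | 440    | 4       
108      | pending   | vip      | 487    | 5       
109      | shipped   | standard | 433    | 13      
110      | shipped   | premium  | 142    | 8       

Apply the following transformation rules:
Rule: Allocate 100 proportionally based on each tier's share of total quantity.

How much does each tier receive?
premium: 14.56, standard: 33.98, vip: 51.46

Step 1: Calculate total quantity = 103
Step 2: Calculate each tier's proportion:
  premium: 15/103 = 14.56% → 14.56
  standard: 35/103 = 33.98% → 33.98
  vip: 53/103 = 51.46% → 51.46
Step 3: Verify: sum of allocations ≈ 100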